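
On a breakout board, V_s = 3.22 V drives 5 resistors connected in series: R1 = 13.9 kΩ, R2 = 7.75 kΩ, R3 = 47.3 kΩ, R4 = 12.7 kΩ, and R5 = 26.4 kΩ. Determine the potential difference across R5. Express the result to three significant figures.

V ≈ 0.787 V

ΣR = 13.9 + 7.75 + 47.3 + 12.7 + 26.4 = 108.0 kΩ.
V = V_s · R/ΣR = 3.22 × 0.2443 = 0.7867 V.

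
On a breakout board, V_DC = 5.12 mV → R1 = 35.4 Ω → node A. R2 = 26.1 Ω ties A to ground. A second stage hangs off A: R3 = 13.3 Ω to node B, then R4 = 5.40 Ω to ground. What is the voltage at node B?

The second stage (R3 + R4 = 18.70 Ω) loads node A in parallel with R2.
Effective lower resistance at A: R2 ‖ 18.70 = 10.89 Ω.
First divider: V_A = V_DC · 10.89/(35.4 + 10.89) = 1.205 mV.
V_B = V_A × 0.2888 = 0.3479 mV.

V_B ≈ 0.348 mV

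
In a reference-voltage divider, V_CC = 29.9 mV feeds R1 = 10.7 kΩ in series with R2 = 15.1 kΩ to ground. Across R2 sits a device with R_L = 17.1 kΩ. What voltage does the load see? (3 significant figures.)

First combine the lower leg with the load: R2 ‖ R_L = 8.019 kΩ.
Then V_out = V_CC · R2'/(R1 + R2') = 29.9 × 8.019/18.72 = 12.81 mV.

V_out ≈ 12.8 mV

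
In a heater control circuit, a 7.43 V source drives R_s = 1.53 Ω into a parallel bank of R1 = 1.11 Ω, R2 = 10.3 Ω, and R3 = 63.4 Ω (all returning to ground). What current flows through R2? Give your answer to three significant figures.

Equivalent of the parallel group: R_p = 0.9864 Ω.
V_A by voltage divider: V_A = 7.43 × 0.9864/(1.53 + 0.9864) = 2.913 V.
I(R2) = V_A / R2 = 2.913/10.3 = 0.2828 A.

I ≈ 0.283 A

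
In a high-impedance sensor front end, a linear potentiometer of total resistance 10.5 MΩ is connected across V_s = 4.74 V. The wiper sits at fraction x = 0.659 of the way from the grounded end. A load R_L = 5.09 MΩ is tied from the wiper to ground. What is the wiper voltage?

V_out ≈ 2.13 V

Split the track: R_lower = x·R_p = 6.920 MΩ, R_upper = (1−x)·R_p = 3.580 MΩ.
R_L loads the lower segment: effective lower R = 2.933 MΩ.
Loaded-divider output: V_out = 4.74 × 0.4503 = 2.134 V.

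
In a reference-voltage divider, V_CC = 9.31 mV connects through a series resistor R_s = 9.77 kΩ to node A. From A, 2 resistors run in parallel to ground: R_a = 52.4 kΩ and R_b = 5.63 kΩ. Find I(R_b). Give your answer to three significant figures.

I ≈ 0.566 µA

Equivalent of the parallel group: R_p = 5.084 kΩ.
V_A = 9.31 × 5.084/14.85 = 3.186 mV.
Branch current I = V_A/R_b = 3.186/5.63 = 0.5660 µA.
(Check via current divider: I_total = 0.6268 µA; share G_k/ΣG = 0.9030 → same result.)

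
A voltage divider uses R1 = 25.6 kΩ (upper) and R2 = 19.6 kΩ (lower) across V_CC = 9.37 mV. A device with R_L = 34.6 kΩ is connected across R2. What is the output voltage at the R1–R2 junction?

First combine the lower leg with the load: R2 ‖ R_L = 12.51 kΩ.
Voltage divider with the loaded lower leg: V_out = 9.37 × 12.51/(25.6 + 12.51) = 9.37 × 0.3283 = 3.076 mV.

V_out ≈ 3.08 mV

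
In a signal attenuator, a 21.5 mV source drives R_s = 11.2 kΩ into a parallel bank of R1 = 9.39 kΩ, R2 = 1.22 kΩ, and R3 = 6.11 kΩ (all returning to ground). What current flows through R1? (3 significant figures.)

I ≈ 0.173 µA

Combine the parallel branches: R_p = (1/9.39 + 1/1.22 + 1/6.11)⁻¹ = 0.9176 kΩ.
Node voltage V_A = V_supply · R_p/(R_s + R_p) = 21.5 × 0.07572 = 1.628 mV.
Branch current I = V_A/R1 = 1.628/9.39 = 0.1734 µA.
(Check via current divider: I_total = 1.774 µA; share G_k/ΣG = 0.09772 → same result.)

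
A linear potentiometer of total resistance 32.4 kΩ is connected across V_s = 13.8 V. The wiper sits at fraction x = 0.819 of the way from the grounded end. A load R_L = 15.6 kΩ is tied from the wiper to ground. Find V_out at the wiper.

V_out ≈ 8.64 V

Split the track: R_lower = x·R_p = 26.54 kΩ, R_upper = (1−x)·R_p = 5.864 kΩ.
Lower segment in parallel with the load: 26.54 ‖ 15.6 = 9.824 kΩ.
Then V_out = V_s · 9.824/(5.864 + 9.824) = 8.642 V.
(Unloaded: V_out = x·V_s = 11.3 V.)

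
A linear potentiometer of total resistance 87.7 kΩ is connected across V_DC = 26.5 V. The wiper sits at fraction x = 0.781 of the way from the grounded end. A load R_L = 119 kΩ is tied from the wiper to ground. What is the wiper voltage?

V_out ≈ 18.4 V

Lower segment x·R_p = 68.49 kΩ; upper segment (1−x)·R_p = 19.21 kΩ.
(x·R_p) ‖ R_L = 43.47 kΩ.
Loaded-divider output: V_out = 26.5 × 0.6936 = 18.38 V.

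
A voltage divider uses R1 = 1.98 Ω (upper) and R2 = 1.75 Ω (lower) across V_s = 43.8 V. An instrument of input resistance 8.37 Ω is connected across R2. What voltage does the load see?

The load sits in parallel with R2, giving an effective lower resistance R2' = R2·R_L/(R2+R_L) = 1.447 Ω.
Now apply the divider: V_out = 43.8 × 0.4223 = 18.50 V.

V_out ≈ 18.5 V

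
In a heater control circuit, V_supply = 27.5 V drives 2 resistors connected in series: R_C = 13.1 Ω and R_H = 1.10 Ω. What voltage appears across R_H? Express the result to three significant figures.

V ≈ 2.13 V

Total series resistance ΣR = 13.1 + 1.10 = 14.20 Ω.
Voltage divider: V = V_supply · (1.100 / 14.20) = 27.5 × 0.07746 = 2.130 V.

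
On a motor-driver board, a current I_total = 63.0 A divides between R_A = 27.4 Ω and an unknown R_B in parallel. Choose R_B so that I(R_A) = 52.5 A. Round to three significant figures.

Two-branch current divider: I_A = I_total · R_B/(R_A + R_B).
With f = 0.8333, R_B = R_A · f/(1−f) = 27.4 × 5.000 = 137.0 Ω.

R_B ≈ 137 Ω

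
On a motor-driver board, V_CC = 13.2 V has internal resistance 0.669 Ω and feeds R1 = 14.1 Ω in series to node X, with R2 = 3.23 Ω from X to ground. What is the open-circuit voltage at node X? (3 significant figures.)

R1' = 0.669 + 14.1 = 14.77 Ω (source resistance + R1).
With X open, the divider is unloaded: V_th = 13.2 × 3.23/18.00 = 2.369 V.

V_th ≈ 2.37 V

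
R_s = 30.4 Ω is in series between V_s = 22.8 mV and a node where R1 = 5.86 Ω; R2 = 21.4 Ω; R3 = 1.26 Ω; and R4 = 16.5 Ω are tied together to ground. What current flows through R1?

I ≈ 0.116 mA

Parallel bank: R_p = 1/(1/5.86 + 1/21.4 + 1/1.26 + 1/16.5) = 0.9332 Ω.
V_A by voltage divider: V_A = 22.8 × 0.9332/(30.4 + 0.9332) = 0.6790 mV.
Branch current I = V_A/R1 = 0.6790/5.86 = 0.1159 mA.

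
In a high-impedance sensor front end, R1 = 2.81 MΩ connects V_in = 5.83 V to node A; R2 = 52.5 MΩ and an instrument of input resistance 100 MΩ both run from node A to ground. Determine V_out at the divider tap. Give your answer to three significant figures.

R2 ‖ R_L = (52.5 × 100)/(52.5 + 100) = 34.43 MΩ.
Then V_out = V_in · R2'/(R1 + R2') = 5.83 × 34.43/37.24 = 5.390 V.

V_out ≈ 5.39 V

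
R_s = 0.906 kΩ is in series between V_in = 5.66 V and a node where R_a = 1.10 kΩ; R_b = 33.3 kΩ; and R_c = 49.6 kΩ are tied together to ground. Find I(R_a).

I ≈ 2.75 mA

Combine the parallel branches: R_p = (1/1.10 + 1/33.3 + 1/49.6)⁻¹ = 1.042 kΩ.
V_A by voltage divider: V_A = 5.66 × 1.042/(0.906 + 1.042) = 3.028 V.
I(R_a) = V_A / R_a = 3.028/1.10 = 2.753 mA.
(Check via current divider: I_total = 2.905 mA; share G_k/ΣG = 0.9477 → same result.)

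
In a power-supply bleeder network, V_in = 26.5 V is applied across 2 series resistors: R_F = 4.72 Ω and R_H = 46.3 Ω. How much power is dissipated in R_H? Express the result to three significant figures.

P ≈ 12.5 W

ΣR = 51.02 Ω → I = 26.5/51.02 = 0.5194 A.
P = I²R = 0.2698 × 46.3 = 12.49 W.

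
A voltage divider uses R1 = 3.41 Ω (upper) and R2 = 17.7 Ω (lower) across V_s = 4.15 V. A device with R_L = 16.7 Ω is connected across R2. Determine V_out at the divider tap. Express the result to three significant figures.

V_out ≈ 2.97 V

The load sits in parallel with R2, giving an effective lower resistance R2' = R2·R_L/(R2+R_L) = 8.593 Ω.
Then V_out = V_s · R2'/(R1 + R2') = 4.15 × 8.593/12.00 = 2.971 V.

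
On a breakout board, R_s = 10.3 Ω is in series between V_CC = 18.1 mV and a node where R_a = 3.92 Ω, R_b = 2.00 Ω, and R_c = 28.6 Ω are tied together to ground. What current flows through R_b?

Combine the parallel branches: R_p = (1/3.92 + 1/2.00 + 1/28.6)⁻¹ = 1.266 Ω.
Node voltage V_A = V_CC · R_p/(R_s + R_p) = 18.1 × 0.1094 = 1.981 mV.
Branch current I = V_A/R_b = 1.981/2.00 = 0.9904 mA.

I ≈ 0.990 mA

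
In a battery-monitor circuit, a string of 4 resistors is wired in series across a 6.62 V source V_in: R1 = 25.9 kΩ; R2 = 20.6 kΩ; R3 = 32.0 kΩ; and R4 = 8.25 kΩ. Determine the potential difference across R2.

V ≈ 1.57 V

ΣR = 25.9 + 20.6 + 32.0 + 8.25 = 86.75 kΩ.
V = V_in · R/ΣR = 6.62 × 0.2375 = 1.572 V.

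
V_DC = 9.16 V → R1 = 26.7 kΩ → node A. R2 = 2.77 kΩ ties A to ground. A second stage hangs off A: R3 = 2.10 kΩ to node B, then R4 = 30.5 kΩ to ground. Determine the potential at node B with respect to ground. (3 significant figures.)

Looking into the second stage from A: R3 + R4 = 32.60 kΩ appears in parallel with R2.
R2 ‖ (R3+R4) = 2.553 kΩ.
First divider: V_A = V_DC · 2.553/(26.7 + 2.553) = 0.7994 V.
Stage 2 is unloaded, so V_B = V_A · R4/(R3+R4) = 0.7994 × 30.5/32.60 = 0.7479 V.

V_B ≈ 0.748 V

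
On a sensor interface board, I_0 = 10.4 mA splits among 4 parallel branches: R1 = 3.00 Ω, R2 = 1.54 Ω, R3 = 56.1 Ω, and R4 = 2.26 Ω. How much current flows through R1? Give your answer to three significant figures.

I ≈ 2.40 mA

Conductances: ΣG = 1/3.00 + 1/1.54 + 1/56.1 + 1/2.26 = 1.443 (1/Ω).
By the current-divider rule, I = I_0 · G_k/ΣG = 10.4 × 0.2310 = 2.402 mA.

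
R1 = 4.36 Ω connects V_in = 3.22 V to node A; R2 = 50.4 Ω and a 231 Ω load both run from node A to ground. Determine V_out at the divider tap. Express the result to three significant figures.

First combine the lower leg with the load: R2 ‖ R_L = 41.37 Ω.
Now apply the divider: V_out = 3.22 × 0.9047 = 2.913 V.

V_out ≈ 2.91 V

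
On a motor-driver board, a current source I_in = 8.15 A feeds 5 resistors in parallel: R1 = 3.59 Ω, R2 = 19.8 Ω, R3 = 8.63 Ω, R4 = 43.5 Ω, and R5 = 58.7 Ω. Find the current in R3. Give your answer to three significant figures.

Total conductance ΣG = 1/3.59 + 1/19.8 + 1/8.63 + 1/43.5 + 1/58.7 = 0.4850 (units of 1/Ω).
Current divider: I(R3) = I_in · G_k/ΣG = 8.15 × (0.1159/0.4850) = 8.15 × 0.2389 = 1.947 A.

I ≈ 1.95 A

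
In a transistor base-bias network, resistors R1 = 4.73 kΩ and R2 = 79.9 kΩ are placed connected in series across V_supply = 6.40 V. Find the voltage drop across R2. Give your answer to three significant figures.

V ≈ 6.04 V

Series total: ΣR = 4.73 + 79.9 = 84.63 kΩ.
V = V_supply · R/ΣR = 6.40 × 0.9441 = 6.042 V.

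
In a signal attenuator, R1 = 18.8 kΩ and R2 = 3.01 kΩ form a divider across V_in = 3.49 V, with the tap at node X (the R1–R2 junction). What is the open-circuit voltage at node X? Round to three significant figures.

With X open, the divider is unloaded: V_th = 3.49 × 3.01/21.81 = 0.4817 V.

V_th ≈ 0.482 V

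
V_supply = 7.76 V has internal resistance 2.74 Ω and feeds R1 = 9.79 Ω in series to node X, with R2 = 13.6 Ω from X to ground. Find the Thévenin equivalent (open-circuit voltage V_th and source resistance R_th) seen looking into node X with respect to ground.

R1' = 2.74 + 9.79 = 12.53 Ω (source resistance + R1).
V_th is the unloaded tap voltage: V_supply · R2/(R1'+R2) = 7.76 × 0.5205 = 4.039 V.
Looking into X with the source shorted: R_th = R1'·R2/(R1'+R2) = 12.53 × 13.6/26.13 = 6.522 Ω.

V_th ≈ 4.04 V, R_th ≈ 6.52 Ω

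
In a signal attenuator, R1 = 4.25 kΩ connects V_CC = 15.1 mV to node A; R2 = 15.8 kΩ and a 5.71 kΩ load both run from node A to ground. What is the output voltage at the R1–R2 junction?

The load sits in parallel with R2, giving an effective lower resistance R2' = R2·R_L/(R2+R_L) = 4.194 kΩ.
Voltage divider with the loaded lower leg: V_out = 15.1 × 4.194/(4.25 + 4.194) = 15.1 × 0.4967 = 7.500 mV.

V_out ≈ 7.50 mV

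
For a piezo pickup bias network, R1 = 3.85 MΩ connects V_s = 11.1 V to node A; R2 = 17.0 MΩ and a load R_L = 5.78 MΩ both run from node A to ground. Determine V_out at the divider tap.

V_out ≈ 5.87 V

R2 ‖ R_L = (17.0 × 5.78)/(17.0 + 5.78) = 4.313 MΩ.
Voltage divider with the loaded lower leg: V_out = 11.1 × 4.313/(3.85 + 4.313) = 11.1 × 0.5284 = 5.865 V.
(Unloaded it would be 9.05 V; the load pulls it down.)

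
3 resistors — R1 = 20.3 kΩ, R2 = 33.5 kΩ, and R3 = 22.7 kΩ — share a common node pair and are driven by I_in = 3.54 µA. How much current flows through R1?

I ≈ 1.42 µA

Conductances: ΣG = 1/20.3 + 1/33.5 + 1/22.7 = 0.1232 (1/kΩ).
By the current-divider rule, I = I_in · G_k/ΣG = 3.54 × 0.4000 = 1.416 µA.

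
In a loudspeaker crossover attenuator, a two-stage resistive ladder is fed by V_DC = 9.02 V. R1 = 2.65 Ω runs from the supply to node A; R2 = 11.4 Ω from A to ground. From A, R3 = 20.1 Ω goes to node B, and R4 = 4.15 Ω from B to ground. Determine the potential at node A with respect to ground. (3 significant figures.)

V_A ≈ 6.72 V

The second stage (R3 + R4 = 24.25 Ω) loads node A in parallel with R2.
Effective lower resistance at A: R2 ‖ 24.25 = 7.755 Ω.
First divider: V_A = V_DC · 7.755/(2.65 + 7.755) = 6.723 V.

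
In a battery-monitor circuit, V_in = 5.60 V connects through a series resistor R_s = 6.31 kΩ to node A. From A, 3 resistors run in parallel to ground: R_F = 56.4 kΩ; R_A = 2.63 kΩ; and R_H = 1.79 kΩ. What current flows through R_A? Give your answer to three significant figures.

Equivalent of the parallel group: R_p = 1.045 kΩ.
V_A = 5.60 × 1.045/7.355 = 0.7959 V.
Branch current I = V_A/R_A = 0.7959/2.63 = 0.3026 mA.

I ≈ 0.303 mA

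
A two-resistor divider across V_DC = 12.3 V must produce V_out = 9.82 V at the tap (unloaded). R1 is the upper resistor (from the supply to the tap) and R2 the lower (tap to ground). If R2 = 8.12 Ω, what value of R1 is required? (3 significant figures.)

V_out/V_DC = R2/(R1+R2) = 0.7984.
Rearranging, R1 = R2·(1−k)/k = 8.12 × 0.2525 = 2.051 Ω.

R1 ≈ 2.05 Ω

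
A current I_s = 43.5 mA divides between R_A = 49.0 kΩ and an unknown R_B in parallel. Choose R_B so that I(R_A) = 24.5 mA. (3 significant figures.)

R_B ≈ 63.2 kΩ

The fraction through R_A equals R_B/(R_A+R_B).
With f = 0.5632, R_B = R_A · f/(1−f) = 49.0 × 1.289 = 63.18 kΩ.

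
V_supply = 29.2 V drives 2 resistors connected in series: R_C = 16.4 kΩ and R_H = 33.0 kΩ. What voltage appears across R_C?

V ≈ 9.69 V

Total series resistance ΣR = 16.4 + 33.0 = 49.40 kΩ.
By the voltage-divider rule, V = 29.2 × 16.40/49.40 = 9.694 V.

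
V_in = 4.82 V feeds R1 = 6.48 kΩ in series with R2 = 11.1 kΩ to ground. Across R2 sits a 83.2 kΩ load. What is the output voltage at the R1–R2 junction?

V_out ≈ 2.90 V

The load sits in parallel with R2, giving an effective lower resistance R2' = R2·R_L/(R2+R_L) = 9.793 kΩ.
Now apply the divider: V_out = 4.82 × 0.6018 = 2.901 V.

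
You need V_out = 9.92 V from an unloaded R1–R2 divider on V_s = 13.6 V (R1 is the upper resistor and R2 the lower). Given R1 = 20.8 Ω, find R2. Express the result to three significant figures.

R2 ≈ 56.1 Ω

The divider ratio is R2/(R1+R2) = 9.92/13.6 = 0.7294.
So R2 = R1 · V_out/(V_s − V_out) = 20.8 × 9.92/(13.6 − 9.92) = 20.8 × 2.696 = 56.07 Ω.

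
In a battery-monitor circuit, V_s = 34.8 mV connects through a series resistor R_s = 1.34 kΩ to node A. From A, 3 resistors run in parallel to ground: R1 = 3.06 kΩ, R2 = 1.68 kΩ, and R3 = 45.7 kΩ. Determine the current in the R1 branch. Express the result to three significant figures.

I ≈ 5.02 µA

Combine the parallel branches: R_p = (1/3.06 + 1/1.68 + 1/45.7)⁻¹ = 1.059 kΩ.
Node voltage V_A = V_s · R_p/(R_s + R_p) = 34.8 × 0.4415 = 15.37 mV.
Branch current I = V_A/R1 = 15.37/3.06 = 5.021 µA.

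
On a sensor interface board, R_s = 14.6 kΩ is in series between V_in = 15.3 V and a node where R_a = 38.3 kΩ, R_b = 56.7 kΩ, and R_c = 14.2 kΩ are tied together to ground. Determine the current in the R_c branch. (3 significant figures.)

Equivalent of the parallel group: R_p = 8.759 kΩ.
V_A by voltage divider: V_A = 15.3 × 8.759/(14.6 + 8.759) = 5.737 V.
I(R_c) = V_A / R_c = 5.737/14.2 = 0.4040 mA.
(Check via current divider: I_total = 0.6550 mA; share G_k/ΣG = 0.6168 → same result.)

I ≈ 0.404 mA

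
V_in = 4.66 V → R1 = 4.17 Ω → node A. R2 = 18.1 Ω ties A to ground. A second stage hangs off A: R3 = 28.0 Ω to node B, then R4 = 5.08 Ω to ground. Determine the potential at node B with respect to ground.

The second stage (R3 + R4 = 33.08 Ω) loads node A in parallel with R2.
Effective lower resistance at A: R2 ‖ 33.08 = 11.70 Ω.
V_A = 4.66 × 11.70/(4.17 + 11.70) = 3.435 V.
Then the unloaded second divider: V_B = V_A × R4/(R3+R4) = 3.435 × 0.1536 = 0.5276 V.

V_B ≈ 0.528 V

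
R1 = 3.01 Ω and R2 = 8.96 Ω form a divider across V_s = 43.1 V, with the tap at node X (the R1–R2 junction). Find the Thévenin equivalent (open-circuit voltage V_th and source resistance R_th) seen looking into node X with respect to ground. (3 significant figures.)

V_th is the unloaded tap voltage: V_s · R2/(R1+R2) = 43.1 × 0.7485 = 32.26 V.
Zeroing V_s shorts the top of R1 to ground, so R_th = R1 ‖ R2 = 2.253 Ω.

V_th ≈ 32.3 V, R_th ≈ 2.25 Ω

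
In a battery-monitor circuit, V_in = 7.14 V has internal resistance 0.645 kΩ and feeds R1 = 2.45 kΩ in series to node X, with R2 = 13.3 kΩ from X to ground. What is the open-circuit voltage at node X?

V_th ≈ 5.79 V

R1' = 0.645 + 2.45 = 3.095 kΩ (source resistance + R1).
With X open, the divider is unloaded: V_th = 7.14 × 13.3/16.39 = 5.792 V.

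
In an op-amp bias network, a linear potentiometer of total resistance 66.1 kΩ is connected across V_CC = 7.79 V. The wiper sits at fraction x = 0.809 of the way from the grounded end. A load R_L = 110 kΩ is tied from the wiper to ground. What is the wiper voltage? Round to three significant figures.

V_out ≈ 5.77 V

Lower segment x·R_p = 53.47 kΩ; upper segment (1−x)·R_p = 12.63 kΩ.
Lower segment in parallel with the load: 53.47 ‖ 110 = 35.98 kΩ.
V_out = 7.79 × 35.98/(12.63 + 35.98) = 5.767 V.
(Unloaded: V_out = x·V_CC = 6.30 V.)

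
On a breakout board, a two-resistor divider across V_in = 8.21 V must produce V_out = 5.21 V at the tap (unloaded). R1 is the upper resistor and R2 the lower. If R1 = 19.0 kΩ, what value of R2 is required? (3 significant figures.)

R2 ≈ 33.0 kΩ

The divider ratio is R2/(R1+R2) = 5.21/8.21 = 0.6346.
Rearranging, R2 = R1·k/(1−k) = 19.0 × 1.737 = 33.00 kΩ.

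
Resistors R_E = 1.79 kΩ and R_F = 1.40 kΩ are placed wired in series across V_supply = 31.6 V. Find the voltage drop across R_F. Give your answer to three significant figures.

V ≈ 13.9 V

Series total: ΣR = 1.79 + 1.40 = 3.190 kΩ.
V = V_supply · R/ΣR = 31.6 × 0.4389 = 13.87 V.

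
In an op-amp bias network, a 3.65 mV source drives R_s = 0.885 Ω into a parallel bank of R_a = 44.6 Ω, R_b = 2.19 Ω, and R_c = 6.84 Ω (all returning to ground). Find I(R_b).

I ≈ 1.07 mA

Parallel bank: R_p = 1/(1/44.6 + 1/2.19 + 1/6.84) = 1.599 Ω.
V_A = 3.65 × 1.599/2.484 = 2.350 mV.
Branch current I = V_A/R_b = 2.350/2.19 = 1.073 mA.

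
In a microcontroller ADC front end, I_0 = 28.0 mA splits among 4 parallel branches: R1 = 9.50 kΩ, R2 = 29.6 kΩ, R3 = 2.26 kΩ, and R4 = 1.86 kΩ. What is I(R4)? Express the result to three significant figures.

ΣG = 1/9.50 + 1/29.6 + 1/2.26 + 1/1.86 = 1.119.
Current divider: I(R4) = I_0 · G_k/ΣG = 28.0 × (0.5376/1.119) = 28.0 × 0.4804 = 13.45 mA.

I ≈ 13.5 mA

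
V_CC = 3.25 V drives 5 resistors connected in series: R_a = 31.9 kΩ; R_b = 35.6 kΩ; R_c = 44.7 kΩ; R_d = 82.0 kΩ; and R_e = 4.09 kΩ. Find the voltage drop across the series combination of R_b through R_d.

V ≈ 2.66 V

Total series resistance ΣR = 31.9 + 35.6 + 44.7 + 82.0 + 4.09 = 198.3 kΩ.
R_{R_b..R_d} = 35.6 + 44.7 + 82.0 = 162.3 kΩ.
By the voltage-divider rule, V = 3.25 × 162.3/198.3 = 2.660 V.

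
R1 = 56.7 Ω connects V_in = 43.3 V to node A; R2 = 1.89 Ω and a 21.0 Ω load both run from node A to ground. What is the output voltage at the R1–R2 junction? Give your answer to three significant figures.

First combine the lower leg with the load: R2 ‖ R_L = 1.734 Ω.
Voltage divider with the loaded lower leg: V_out = 43.3 × 1.734/(56.7 + 1.734) = 43.3 × 0.02967 = 1.285 V.
(Unloaded it would be 1.40 V; the load pulls it down.)

V_out ≈ 1.28 V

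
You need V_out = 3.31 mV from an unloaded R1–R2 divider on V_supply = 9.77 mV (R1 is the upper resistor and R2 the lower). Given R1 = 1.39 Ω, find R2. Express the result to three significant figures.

The divider ratio is R2/(R1+R2) = 3.31/9.77 = 0.3388.
Rearranging, R2 = R1·k/(1−k) = 1.39 × 0.5124 = 0.7122 Ω.

R2 ≈ 0.712 Ω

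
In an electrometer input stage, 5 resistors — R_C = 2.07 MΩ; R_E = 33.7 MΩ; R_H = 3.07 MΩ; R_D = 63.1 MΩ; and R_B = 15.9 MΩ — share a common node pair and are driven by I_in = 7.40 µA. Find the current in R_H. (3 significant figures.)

Total conductance ΣG = 1/2.07 + 1/33.7 + 1/3.07 + 1/63.1 + 1/15.9 = 0.9172 (units of 1/MΩ).
Current divider: I(R_H) = I_in · G_k/ΣG = 7.40 × (0.3257/0.9172) = 7.40 × 0.3551 = 2.628 µA.

I ≈ 2.63 µA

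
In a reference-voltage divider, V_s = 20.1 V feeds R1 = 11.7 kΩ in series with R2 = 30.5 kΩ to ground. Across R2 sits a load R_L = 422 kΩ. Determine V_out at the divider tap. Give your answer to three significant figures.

The load sits in parallel with R2, giving an effective lower resistance R2' = R2·R_L/(R2+R_L) = 28.44 kΩ.
Voltage divider with the loaded lower leg: V_out = 20.1 × 28.44/(11.7 + 28.44) = 20.1 × 0.7086 = 14.24 V.

V_out ≈ 14.2 V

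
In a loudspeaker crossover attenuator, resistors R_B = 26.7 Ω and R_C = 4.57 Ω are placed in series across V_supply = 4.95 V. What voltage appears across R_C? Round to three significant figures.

V ≈ 0.723 V

ΣR = 26.7 + 4.57 = 31.27 Ω.
By the voltage-divider rule, V = 4.95 × 4.570/31.27 = 0.7234 V.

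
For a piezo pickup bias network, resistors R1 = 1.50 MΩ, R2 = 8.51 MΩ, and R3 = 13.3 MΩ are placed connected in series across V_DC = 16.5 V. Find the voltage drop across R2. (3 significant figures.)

ΣR = 1.50 + 8.51 + 13.3 = 23.31 MΩ.
By the voltage-divider rule, V = 16.5 × 8.510/23.31 = 6.024 V.

V ≈ 6.02 V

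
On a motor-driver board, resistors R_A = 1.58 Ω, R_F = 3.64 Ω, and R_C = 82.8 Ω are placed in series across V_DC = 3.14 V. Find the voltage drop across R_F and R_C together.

Total series resistance ΣR = 1.58 + 3.64 + 82.8 = 88.02 Ω.
R_{R_F..R_C} = 3.64 + 82.8 = 86.44 Ω.
Voltage divider: V = V_DC · (86.44 / 88.02) = 3.14 × 0.9820 = 3.084 V.

V ≈ 3.08 V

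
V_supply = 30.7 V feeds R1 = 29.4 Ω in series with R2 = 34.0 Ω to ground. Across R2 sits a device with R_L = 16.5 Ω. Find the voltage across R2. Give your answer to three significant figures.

V_out ≈ 8.42 V

First combine the lower leg with the load: R2 ‖ R_L = 11.11 Ω.
Voltage divider with the loaded lower leg: V_out = 30.7 × 11.11/(29.4 + 11.11) = 30.7 × 0.2742 = 8.419 V.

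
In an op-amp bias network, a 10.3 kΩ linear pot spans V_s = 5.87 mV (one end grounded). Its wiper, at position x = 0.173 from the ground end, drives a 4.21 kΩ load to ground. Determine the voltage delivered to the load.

V_out ≈ 0.752 mV

Split the track: R_lower = x·R_p = 1.782 kΩ, R_upper = (1−x)·R_p = 8.518 kΩ.
(x·R_p) ‖ R_L = 1.252 kΩ.
Loaded-divider output: V_out = 5.87 × 0.1281 = 0.7522 mV.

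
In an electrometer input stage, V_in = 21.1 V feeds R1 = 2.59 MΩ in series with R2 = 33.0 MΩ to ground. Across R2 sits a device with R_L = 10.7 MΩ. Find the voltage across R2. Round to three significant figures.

V_out ≈ 16.0 V

First combine the lower leg with the load: R2 ‖ R_L = 8.080 MΩ.
Then V_out = V_in · R2'/(R1 + R2') = 21.1 × 8.080/10.67 = 15.98 V.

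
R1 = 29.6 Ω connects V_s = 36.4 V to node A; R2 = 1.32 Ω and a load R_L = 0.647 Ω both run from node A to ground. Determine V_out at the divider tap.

First combine the lower leg with the load: R2 ‖ R_L = 0.4342 Ω.
Now apply the divider: V_out = 36.4 × 0.01446 = 0.5262 V.
(Unloaded it would be 1.55 V; the load pulls it down.)

V_out ≈ 0.526 V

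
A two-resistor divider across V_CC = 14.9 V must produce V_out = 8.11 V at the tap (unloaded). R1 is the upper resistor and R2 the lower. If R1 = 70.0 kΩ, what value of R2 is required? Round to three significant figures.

R2 ≈ 83.6 kΩ

The divider ratio is R2/(R1+R2) = 8.11/14.9 = 0.5443.
Rearranging, R2 = R1·k/(1−k) = 70.0 × 1.194 = 83.61 kΩ.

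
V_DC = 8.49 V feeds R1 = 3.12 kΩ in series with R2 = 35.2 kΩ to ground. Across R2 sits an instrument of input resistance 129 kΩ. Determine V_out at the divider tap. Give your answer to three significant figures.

V_out ≈ 7.63 V

First combine the lower leg with the load: R2 ‖ R_L = 27.65 kΩ.
Now apply the divider: V_out = 8.49 × 0.8986 = 7.629 V.
(Unloaded it would be 7.80 V; the load pulls it down.)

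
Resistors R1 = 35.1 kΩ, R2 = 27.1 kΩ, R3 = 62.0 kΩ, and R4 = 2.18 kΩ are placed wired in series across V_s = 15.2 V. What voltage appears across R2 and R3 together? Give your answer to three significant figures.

Total series resistance ΣR = 35.1 + 27.1 + 62.0 + 2.18 = 126.4 kΩ.
R_{R2..R3} = 27.1 + 62.0 = 89.10 kΩ.
V = V_s · R/ΣR = 15.2 × 0.7050 = 10.72 V.

V ≈ 10.7 V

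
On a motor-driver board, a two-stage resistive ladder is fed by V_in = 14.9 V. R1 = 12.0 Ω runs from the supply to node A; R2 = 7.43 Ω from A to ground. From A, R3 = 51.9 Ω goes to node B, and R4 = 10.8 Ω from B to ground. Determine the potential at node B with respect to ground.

Node A sees R2 in parallel with the series input of stage 2, R3 + R4 = 62.70 Ω.
Effective lower resistance at A: R2 ‖ 62.70 = 6.643 Ω.
First divider: V_A = V_in · 6.643/(12.0 + 6.643) = 5.309 V.
V_B = V_A × 0.1722 = 0.9145 V.

V_B ≈ 0.914 V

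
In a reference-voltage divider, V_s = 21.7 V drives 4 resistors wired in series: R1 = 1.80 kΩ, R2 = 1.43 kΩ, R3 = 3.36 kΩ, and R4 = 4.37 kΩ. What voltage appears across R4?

Series total: ΣR = 1.80 + 1.43 + 3.36 + 4.37 = 10.96 kΩ.
By the voltage-divider rule, V = 21.7 × 4.370/10.96 = 8.652 V.

V ≈ 8.65 V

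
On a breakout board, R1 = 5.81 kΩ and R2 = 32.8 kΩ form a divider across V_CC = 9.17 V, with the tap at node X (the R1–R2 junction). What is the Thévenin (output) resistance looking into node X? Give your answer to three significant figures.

R_th ≈ 4.94 kΩ

Zeroing V_CC shorts the top of R1 to ground, so R_th = R1 ‖ R2 = 4.936 kΩ.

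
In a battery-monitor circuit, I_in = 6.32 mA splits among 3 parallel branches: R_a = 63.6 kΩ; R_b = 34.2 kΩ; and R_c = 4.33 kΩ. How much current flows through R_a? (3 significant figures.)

I ≈ 0.360 mA

Total conductance ΣG = 1/63.6 + 1/34.2 + 1/4.33 = 0.2759 (units of 1/kΩ).
Current divider: I(R_a) = I_in · G_k/ΣG = 6.32 × (0.01572/0.2759) = 6.32 × 0.05699 = 0.3602 mA.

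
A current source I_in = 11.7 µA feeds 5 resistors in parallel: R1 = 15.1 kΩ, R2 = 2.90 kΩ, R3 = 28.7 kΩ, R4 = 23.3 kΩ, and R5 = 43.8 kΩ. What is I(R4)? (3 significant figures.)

I ≈ 0.981 µA

Total conductance ΣG = 1/15.1 + 1/2.90 + 1/28.7 + 1/23.3 + 1/43.8 = 0.5116 (units of 1/kΩ).
Current divider: I(R4) = I_in · G_k/ΣG = 11.7 × (0.04292/0.5116) = 11.7 × 0.08388 = 0.9814 µA.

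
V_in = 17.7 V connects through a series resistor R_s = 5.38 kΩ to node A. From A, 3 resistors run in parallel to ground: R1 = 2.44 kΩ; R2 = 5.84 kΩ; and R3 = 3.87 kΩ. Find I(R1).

Equivalent of the parallel group: R_p = 1.191 kΩ.
Node voltage V_A = V_in · R_p/(R_s + R_p) = 17.7 × 0.1813 = 3.209 V.
I(R1) = V_A / R1 = 3.209/2.44 = 1.315 mA.

I ≈ 1.32 mA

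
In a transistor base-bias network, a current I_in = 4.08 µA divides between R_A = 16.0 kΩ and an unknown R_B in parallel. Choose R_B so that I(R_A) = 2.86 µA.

R_B ≈ 37.5 kΩ

Two-branch current divider: I_A = I_in · R_B/(R_A + R_B).
With f = 0.7010, R_B = R_A · f/(1−f) = 16.0 × 2.344 = 37.51 kΩ.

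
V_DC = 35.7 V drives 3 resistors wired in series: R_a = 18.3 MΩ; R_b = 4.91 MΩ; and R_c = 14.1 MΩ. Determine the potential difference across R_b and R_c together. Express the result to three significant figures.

V ≈ 18.2 V

Total series resistance ΣR = 18.3 + 4.91 + 14.1 = 37.31 MΩ.
R_{R_b..R_c} = 4.91 + 14.1 = 19.01 MΩ.
V = V_DC · R/ΣR = 35.7 × 0.5095 = 18.19 V.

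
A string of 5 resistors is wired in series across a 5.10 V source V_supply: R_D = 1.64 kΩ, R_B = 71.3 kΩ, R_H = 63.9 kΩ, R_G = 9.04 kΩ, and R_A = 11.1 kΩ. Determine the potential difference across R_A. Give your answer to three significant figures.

V ≈ 0.361 V

Series total: ΣR = 1.64 + 71.3 + 63.9 + 9.04 + 11.1 = 157.0 kΩ.
Voltage divider: V = V_supply · (11.10 / 157.0) = 5.10 × 0.07071 = 0.3606 V.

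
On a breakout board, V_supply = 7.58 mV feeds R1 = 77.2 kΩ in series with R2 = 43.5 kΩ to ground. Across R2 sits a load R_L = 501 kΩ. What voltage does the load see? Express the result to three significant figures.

V_out ≈ 2.59 mV

R2 ‖ R_L = (43.5 × 501)/(43.5 + 501) = 40.02 kΩ.
Then V_out = V_supply · R2'/(R1 + R2') = 7.58 × 40.02/117.2 = 2.588 mV.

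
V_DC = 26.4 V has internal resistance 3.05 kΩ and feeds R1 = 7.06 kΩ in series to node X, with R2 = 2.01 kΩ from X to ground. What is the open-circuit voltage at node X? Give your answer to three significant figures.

V_th ≈ 4.38 V

R1' = 3.05 + 7.06 = 10.11 kΩ (source resistance + R1).
Open-circuit (no load on X): V_th = V_DC · R2/(R1' + R2) = 26.4 × 2.01/(10.11 + 2.01) = 4.378 V.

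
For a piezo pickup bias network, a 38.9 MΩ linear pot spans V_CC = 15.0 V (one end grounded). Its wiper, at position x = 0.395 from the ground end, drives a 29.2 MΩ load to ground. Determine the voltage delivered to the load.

The pot divides into 23.53 MΩ above the wiper and 15.37 MΩ below.
R_L loads the lower segment: effective lower R = 10.07 MΩ.
V_out = 15.0 × 10.07/(23.53 + 10.07) = 4.494 V.
(Unloaded: V_out = x·V_CC = 5.93 V.)

V_out ≈ 4.49 V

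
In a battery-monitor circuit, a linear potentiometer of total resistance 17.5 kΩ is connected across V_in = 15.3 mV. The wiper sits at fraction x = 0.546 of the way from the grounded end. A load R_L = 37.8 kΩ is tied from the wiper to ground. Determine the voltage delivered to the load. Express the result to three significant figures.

Lower segment x·R_p = 9.555 kΩ; upper segment (1−x)·R_p = 7.945 kΩ.
R_L loads the lower segment: effective lower R = 7.627 kΩ.
Then V_out = V_in · 7.627/(7.945 + 7.627) = 7.494 mV.
(Unloaded: V_out = x·V_in = 8.35 mV.)

V_out ≈ 7.49 mV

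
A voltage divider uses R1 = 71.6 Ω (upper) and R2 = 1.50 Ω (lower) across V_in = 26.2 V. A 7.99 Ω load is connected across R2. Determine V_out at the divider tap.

V_out ≈ 0.454 V

The load sits in parallel with R2, giving an effective lower resistance R2' = R2·R_L/(R2+R_L) = 1.263 Ω.
Now apply the divider: V_out = 26.2 × 0.01733 = 0.4541 V.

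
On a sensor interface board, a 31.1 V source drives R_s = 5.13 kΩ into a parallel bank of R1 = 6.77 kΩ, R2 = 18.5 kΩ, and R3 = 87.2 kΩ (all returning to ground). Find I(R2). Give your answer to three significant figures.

Parallel bank: R_p = 1/(1/6.77 + 1/18.5 + 1/87.2) = 4.690 kΩ.
V_A by voltage divider: V_A = 31.1 × 4.690/(5.13 + 4.690) = 14.85 V.
I(R2) = V_A / R2 = 14.85/18.5 = 0.8029 mA.

I ≈ 0.803 mA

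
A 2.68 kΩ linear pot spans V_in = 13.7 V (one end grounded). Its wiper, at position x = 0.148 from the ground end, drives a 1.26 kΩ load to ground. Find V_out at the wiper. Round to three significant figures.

Split the track: R_lower = x·R_p = 0.3966 kΩ, R_upper = (1−x)·R_p = 2.283 kΩ.
(x·R_p) ‖ R_L = 0.3017 kΩ.
Then V_out = V_in · 0.3017/(2.283 + 0.3017) = 1.599 V.

V_out ≈ 1.60 V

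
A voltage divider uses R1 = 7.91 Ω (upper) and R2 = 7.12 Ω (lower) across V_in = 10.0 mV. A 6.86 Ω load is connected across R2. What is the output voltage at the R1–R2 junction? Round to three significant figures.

R2 ‖ R_L = (7.12 × 6.86)/(7.12 + 6.86) = 3.494 Ω.
Then V_out = V_in · R2'/(R1 + R2') = 10.0 × 3.494/11.40 = 3.064 mV.

V_out ≈ 3.06 mV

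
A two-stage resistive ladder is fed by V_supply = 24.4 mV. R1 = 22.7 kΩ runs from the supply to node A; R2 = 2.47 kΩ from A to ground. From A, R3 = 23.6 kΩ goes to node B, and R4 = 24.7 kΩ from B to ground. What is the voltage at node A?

V_A ≈ 2.29 mV

Looking into the second stage from A: R3 + R4 = 48.30 kΩ appears in parallel with R2.
Effective lower resistance at A: R2 ‖ 48.30 = 2.350 kΩ.
So V_A = 24.4 × 0.09381 = 2.289 mV.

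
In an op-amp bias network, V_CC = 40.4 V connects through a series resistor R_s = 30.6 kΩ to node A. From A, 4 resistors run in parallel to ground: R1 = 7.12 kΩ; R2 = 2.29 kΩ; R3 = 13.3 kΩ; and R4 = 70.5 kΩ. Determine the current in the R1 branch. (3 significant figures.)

Parallel bank: R_p = 1/(1/7.12 + 1/2.29 + 1/13.3 + 1/70.5) = 1.500 kΩ.
V_A = 40.4 × 1.500/32.10 = 1.888 V.
I(R1) = V_A / R1 = 1.888/7.12 = 0.2652 mA.

I ≈ 0.265 mA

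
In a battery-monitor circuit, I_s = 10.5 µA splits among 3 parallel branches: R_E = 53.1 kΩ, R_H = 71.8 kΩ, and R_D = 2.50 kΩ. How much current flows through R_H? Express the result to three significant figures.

I ≈ 0.338 µA

Conductances: ΣG = 1/53.1 + 1/71.8 + 1/2.50 = 0.4328 (1/kΩ).
Current divider: I(R_H) = I_s · G_k/ΣG = 10.5 × (0.01393/0.4328) = 10.5 × 0.03218 = 0.3379 µA.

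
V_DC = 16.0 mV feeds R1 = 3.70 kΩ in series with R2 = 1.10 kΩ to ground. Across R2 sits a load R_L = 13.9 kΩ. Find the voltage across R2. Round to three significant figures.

R2 ‖ R_L = (1.10 × 13.9)/(1.10 + 13.9) = 1.019 kΩ.
Now apply the divider: V_out = 16.0 × 0.2160 = 3.456 mV.

V_out ≈ 3.46 mV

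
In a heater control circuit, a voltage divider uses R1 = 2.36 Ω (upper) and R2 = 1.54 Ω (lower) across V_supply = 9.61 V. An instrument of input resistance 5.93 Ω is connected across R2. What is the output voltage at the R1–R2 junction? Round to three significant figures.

V_out ≈ 3.28 V

The load sits in parallel with R2, giving an effective lower resistance R2' = R2·R_L/(R2+R_L) = 1.223 Ω.
Voltage divider with the loaded lower leg: V_out = 9.61 × 1.223/(2.36 + 1.223) = 9.61 × 0.3412 = 3.279 V.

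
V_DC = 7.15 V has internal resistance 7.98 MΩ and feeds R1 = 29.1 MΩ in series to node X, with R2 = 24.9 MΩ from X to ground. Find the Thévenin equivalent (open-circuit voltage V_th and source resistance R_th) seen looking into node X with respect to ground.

R1' = 7.98 + 29.1 = 37.08 MΩ (source resistance + R1).
With X open, the divider is unloaded: V_th = 7.15 × 24.9/61.98 = 2.872 V.
Looking into X with the source shorted: R_th = R1'·R2/(R1'+R2) = 37.08 × 24.9/61.98 = 14.90 MΩ.

V_th ≈ 2.87 V, R_th ≈ 14.9 MΩ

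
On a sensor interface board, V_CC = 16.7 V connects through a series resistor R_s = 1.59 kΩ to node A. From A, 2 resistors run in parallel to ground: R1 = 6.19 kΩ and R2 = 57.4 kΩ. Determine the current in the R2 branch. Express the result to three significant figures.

I ≈ 0.226 mA

Combine the parallel branches: R_p = (1/6.19 + 1/57.4)⁻¹ = 5.587 kΩ.
V_A = 16.7 × 5.587/7.177 = 13.00 V.
Branch current I = V_A/R2 = 13.00/57.4 = 0.2265 mA.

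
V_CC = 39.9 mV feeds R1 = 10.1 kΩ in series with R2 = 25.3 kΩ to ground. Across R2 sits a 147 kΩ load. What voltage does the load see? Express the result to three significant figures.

R2 ‖ R_L = (25.3 × 147)/(25.3 + 147) = 21.59 kΩ.
Then V_out = V_CC · R2'/(R1 + R2') = 39.9 × 21.59/31.69 = 27.18 mV.
(Unloaded it would be 28.5 mV; the load pulls it down.)

V_out ≈ 27.2 mV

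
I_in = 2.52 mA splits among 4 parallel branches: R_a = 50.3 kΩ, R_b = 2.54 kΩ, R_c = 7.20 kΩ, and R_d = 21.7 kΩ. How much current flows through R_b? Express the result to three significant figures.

Total conductance ΣG = 1/50.3 + 1/2.54 + 1/7.20 + 1/21.7 = 0.5986 (units of 1/kΩ).
Current divider: I(R_b) = I_in · G_k/ΣG = 2.52 × (0.3937/0.5986) = 2.52 × 0.6578 = 1.658 mA.

I ≈ 1.66 mA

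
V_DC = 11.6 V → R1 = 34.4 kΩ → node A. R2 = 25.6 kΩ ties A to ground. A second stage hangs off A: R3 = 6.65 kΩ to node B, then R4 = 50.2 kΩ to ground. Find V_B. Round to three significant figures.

V_B ≈ 3.47 V

The second stage (R3 + R4 = 56.85 kΩ) loads node A in parallel with R2.
R2 ‖ (R3+R4) = 17.65 kΩ.
First divider: V_A = V_DC · 17.65/(34.4 + 17.65) = 3.934 V.
Then the unloaded second divider: V_B = V_A × R4/(R3+R4) = 3.934 × 0.8830 = 3.474 V.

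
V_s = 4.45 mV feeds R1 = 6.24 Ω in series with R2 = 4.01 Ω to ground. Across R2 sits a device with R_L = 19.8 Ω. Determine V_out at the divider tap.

The load sits in parallel with R2, giving an effective lower resistance R2' = R2·R_L/(R2+R_L) = 3.335 Ω.
Now apply the divider: V_out = 4.45 × 0.3483 = 1.550 mV.

V_out ≈ 1.55 mV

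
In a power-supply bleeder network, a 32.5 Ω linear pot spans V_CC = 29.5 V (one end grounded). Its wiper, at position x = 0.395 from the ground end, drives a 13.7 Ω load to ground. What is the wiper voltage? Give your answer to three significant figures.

Lower segment x·R_p = 12.84 Ω; upper segment (1−x)·R_p = 19.66 Ω.
R_L loads the lower segment: effective lower R = 6.627 Ω.
V_out = 29.5 × 6.627/(19.66 + 6.627) = 7.437 V.
(Unloaded: V_out = x·V_CC = 11.7 V.)

V_out ≈ 7.44 V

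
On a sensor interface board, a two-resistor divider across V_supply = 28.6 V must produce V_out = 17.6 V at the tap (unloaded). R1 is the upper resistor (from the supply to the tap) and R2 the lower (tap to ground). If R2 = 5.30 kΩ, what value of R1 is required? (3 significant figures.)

R1 ≈ 3.31 kΩ

V_out/V_supply = R2/(R1+R2) = 0.6154.
So R1 = R2 · (V_supply/V_out − 1) = 5.30 × (28.6/17.6 − 1) = 5.30 × 0.6250 = 3.312 kΩ.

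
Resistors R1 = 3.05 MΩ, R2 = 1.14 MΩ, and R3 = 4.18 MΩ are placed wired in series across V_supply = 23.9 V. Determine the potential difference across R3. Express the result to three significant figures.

V ≈ 11.9 V

Series total: ΣR = 3.05 + 1.14 + 4.18 = 8.370 MΩ.
V = V_supply · R/ΣR = 23.9 × 0.4994 = 11.94 V.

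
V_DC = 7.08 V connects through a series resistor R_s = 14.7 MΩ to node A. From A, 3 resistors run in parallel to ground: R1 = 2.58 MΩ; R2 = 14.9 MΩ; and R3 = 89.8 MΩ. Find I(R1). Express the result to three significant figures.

Parallel bank: R_p = 1/(1/2.58 + 1/14.9 + 1/89.8) = 2.147 MΩ.
V_A by voltage divider: V_A = 7.08 × 2.147/(14.7 + 2.147) = 0.9021 V.
Branch current I = V_A/R1 = 0.9021/2.58 = 0.3497 µA.

I ≈ 0.350 µA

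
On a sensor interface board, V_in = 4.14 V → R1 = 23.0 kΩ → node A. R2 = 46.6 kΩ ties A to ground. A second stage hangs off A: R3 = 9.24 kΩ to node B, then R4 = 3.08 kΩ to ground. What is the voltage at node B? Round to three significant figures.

V_B ≈ 0.308 V

The second stage (R3 + R4 = 12.32 kΩ) loads node A in parallel with R2.
R2 ‖ (R3+R4) = 9.744 kΩ.
V_A = 4.14 × 9.744/(23.0 + 9.744) = 1.232 V.
V_B = V_A × 0.2500 = 0.3080 V.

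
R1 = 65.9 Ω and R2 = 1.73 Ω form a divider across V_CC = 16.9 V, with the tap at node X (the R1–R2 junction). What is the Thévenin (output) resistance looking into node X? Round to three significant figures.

R_th ≈ 1.69 Ω

With V_CC suppressed (replaced by a short), R_th = R1 ‖ R2 = (65.90 × 1.73)/(65.90 + 1.73) = 1.686 Ω.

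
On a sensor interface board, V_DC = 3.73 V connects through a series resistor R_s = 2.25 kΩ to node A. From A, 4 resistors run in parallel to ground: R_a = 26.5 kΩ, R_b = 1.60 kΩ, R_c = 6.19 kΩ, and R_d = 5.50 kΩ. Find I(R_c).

I ≈ 0.185 mA

Parallel bank: R_p = 1/(1/26.5 + 1/1.60 + 1/6.19 + 1/5.50) = 0.9939 kΩ.
V_A by voltage divider: V_A = 3.73 × 0.9939/(2.25 + 0.9939) = 1.143 V.
Branch current I = V_A/R_c = 1.143/6.19 = 0.1846 mA.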